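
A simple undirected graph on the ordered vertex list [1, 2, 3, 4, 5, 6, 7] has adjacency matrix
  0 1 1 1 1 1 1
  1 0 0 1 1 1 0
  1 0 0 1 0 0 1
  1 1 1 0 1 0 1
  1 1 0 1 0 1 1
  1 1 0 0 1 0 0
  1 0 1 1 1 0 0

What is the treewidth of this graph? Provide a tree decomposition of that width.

Treewidth 3.
Bags: B1 = {1, 2, 4, 5}  B2 = {1, 2, 5, 6}  B3 = {1, 4, 5, 7}  B4 = {1, 3, 4, 7}
Tree: B1–B2, B1–B3, B3–B4

Each bag holds 4 vertices, so the decomposition has width 3, which upper-bounds the treewidth. For the lower bound, the 4 vertices {1, 3, 4, 7} are pairwise adjacent, and any tree decomposition puts a clique entirely inside one bag — forcing width ≥ 3. Therefore the treewidth is 3.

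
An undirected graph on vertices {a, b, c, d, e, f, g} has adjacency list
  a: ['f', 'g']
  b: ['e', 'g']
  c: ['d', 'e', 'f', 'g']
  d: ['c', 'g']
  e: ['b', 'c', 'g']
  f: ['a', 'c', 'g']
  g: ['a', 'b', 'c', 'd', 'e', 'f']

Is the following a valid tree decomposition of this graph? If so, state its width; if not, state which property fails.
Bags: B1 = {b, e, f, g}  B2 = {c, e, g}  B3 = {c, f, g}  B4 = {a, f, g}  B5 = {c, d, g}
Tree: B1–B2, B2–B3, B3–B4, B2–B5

No — bags containing vertex f are not connected in the tree.

A tree decomposition must satisfy three properties: every vertex lies in some bag; for every edge, both endpoints lie together in some bag; and for every vertex, the bags containing it form a connected subtree. Here bags containing vertex f are not connected in the tree, so the decomposition is invalid.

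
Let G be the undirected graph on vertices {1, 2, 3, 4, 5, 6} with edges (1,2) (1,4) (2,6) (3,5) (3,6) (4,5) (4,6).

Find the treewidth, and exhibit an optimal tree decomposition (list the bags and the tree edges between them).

Every bag has size at most 3, so the width is 3 − 1 = 2 and tw(G) ≤ 2. Since 2–1–4–6–2 is a cycle in G, G is not acyclic. Forests are exactly the graphs of treewidth ≤ 1, so tw(G) ≥ 2. Therefore the treewidth is 2.

Treewidth 2.
One such decomposition:
Bags: B1 = {1, 2, 6}  B2 = {1, 4, 6}  B3 = {3, 4, 6}  B4 = {3, 4, 5}
Tree: B1–B2, B2–B3, B3–B4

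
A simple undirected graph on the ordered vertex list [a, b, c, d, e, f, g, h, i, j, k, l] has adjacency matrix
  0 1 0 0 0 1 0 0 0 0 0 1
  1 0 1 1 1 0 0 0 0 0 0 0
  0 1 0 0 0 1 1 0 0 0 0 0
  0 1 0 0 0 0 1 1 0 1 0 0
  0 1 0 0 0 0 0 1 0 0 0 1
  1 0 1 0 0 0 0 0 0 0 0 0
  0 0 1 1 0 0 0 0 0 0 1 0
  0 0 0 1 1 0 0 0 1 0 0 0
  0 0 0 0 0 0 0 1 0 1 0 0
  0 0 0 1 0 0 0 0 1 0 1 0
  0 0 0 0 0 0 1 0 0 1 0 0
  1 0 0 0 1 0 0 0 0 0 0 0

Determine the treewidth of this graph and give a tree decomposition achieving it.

The largest bag has 4 vertices, giving width 3; this decomposition certifies tw(G) ≤ 3. For the lower bound: the 4 vertex sets {i,j,k}, {h}, {d}, {b,c,e,g} are disjoint, each induces a connected subgraph, and every pair is joined by at least one edge of G. Contracting each set to a single vertex therefore yields K_{4} as a minor, and since treewidth is minor-monotone, tw(G) ≥ tw(K_{4}) = 3. Therefore the treewidth is 3.

Treewidth 3.
One optimal decomposition is:
Bags: B1 = {h, i, j, k}  B2 = {d, h, j, k}  B3 = {d, g, h, k}  B4 = {d, e, g, h}  B5 = {b, d, e, g}  B6 = {b, c, e, g}  B7 = {b, c, e, l}  B8 = {a, b, c, l}  B9 = {a, c, f, l}
Tree: B1–B2, B2–B3, B3–B4, B4–B5, B5–B6, B6–B7, B7–B8, B8–B9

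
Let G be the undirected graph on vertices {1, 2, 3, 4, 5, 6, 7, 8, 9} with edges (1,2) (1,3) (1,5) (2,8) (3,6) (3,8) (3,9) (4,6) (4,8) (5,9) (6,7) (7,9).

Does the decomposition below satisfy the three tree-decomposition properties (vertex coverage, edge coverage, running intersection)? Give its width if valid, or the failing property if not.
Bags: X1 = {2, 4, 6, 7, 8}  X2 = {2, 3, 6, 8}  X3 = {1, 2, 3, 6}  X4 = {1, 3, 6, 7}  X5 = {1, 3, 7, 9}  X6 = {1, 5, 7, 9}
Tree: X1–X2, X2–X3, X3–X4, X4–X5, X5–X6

A tree decomposition must satisfy three properties: every vertex lies in some bag; for every edge, both endpoints lie together in some bag; and for every vertex, the bags containing it form a connected subtree. Here bags containing vertex 7 are not connected in the tree, so the decomposition is invalid.

No — bags containing vertex 7 are not connected in the tree.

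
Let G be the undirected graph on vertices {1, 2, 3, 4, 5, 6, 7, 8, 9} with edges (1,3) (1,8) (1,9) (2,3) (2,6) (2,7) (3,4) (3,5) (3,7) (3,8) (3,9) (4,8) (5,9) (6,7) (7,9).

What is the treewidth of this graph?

A width-2 tree decomposition is:
Bags: B1 = {1, 3, 9}  B2 = {1, 3, 8}  B3 = {3, 4, 8}  B4 = {3, 5, 9}  B5 = {3, 7, 9}  B6 = {2, 3, 7}  B7 = {2, 6, 7}
Tree: B1–B2, B2–B3, B1–B4, B1–B5, B5–B6, B6–B7
Every bag has size at most 3, so the width is 3 − 1 = 2 and tw(G) ≤ 2. For the lower bound, the 3 vertices {1, 3, 8} are pairwise adjacent, and any tree decomposition puts a clique entirely inside one bag — forcing width ≥ 2. Therefore the treewidth is 2.

2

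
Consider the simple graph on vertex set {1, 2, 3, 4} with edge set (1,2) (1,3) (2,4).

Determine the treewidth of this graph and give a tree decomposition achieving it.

Treewidth 1.
One such decomposition:
Bags: B1 = {2, 4}  B2 = {1, 2}  B3 = {1, 3}
Tree: B1–B2, B2–B3

The largest bag has 2 vertices, giving width 1; this decomposition certifies tw(G) ≤ 1. Since G has at least one edge (e.g. 4–2), it is not an edgeless graph, so tw(G) ≥ 1. Combining the bounds, tw(G) = 1.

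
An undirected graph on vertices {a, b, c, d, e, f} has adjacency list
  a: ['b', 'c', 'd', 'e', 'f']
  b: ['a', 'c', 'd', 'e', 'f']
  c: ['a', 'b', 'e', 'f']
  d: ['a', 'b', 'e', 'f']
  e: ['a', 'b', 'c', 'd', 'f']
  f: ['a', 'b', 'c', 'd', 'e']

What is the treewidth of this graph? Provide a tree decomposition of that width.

Each bag holds 5 vertices, so the decomposition has width 4, which upper-bounds the treewidth. Conversely, {a, b, d, e, f} is a clique of size 5, and the vertices of any clique must share a bag in every tree decomposition; so some bag has ≥ 5 vertices and tw(G) ≥ 4. Combining the bounds, tw(G) = 4.

Treewidth 4.
Bags: B1 = {a, b, c, e, f}  B2 = {a, b, d, e, f}
Tree: B1–B2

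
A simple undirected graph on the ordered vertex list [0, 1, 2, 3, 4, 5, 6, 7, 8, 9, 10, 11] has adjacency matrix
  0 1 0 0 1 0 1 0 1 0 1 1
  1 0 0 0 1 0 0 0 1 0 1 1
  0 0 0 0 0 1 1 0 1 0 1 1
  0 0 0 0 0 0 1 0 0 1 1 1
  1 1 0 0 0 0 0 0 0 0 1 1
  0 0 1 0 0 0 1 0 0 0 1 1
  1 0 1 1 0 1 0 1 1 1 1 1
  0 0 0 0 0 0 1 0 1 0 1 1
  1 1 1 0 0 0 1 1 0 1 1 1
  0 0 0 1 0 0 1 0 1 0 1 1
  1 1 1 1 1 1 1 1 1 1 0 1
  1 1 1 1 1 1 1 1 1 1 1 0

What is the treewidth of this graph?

A width-4 tree decomposition is:
Bags: B1 = {0, 6, 8, 10, 11}  B2 = {0, 1, 8, 10, 11}  B3 = {6, 8, 9, 10, 11}  B4 = {2, 6, 8, 10, 11}  B5 = {3, 6, 9, 10, 11}  B6 = {0, 1, 4, 10, 11}  B7 = {6, 7, 8, 10, 11}  B8 = {2, 5, 6, 10, 11}
Tree: B1–B2, B1–B3, B3–B4, B3–B5, B2–B6, B4–B7, B4–B8
The largest bag has 5 vertices, giving width 4; this decomposition certifies tw(G) ≤ 4. For the lower bound, the 5 vertices {0, 1, 8, 10, 11} are pairwise adjacent, and any tree decomposition puts a clique entirely inside one bag — forcing width ≥ 4. Combining the bounds, tw(G) = 4.

4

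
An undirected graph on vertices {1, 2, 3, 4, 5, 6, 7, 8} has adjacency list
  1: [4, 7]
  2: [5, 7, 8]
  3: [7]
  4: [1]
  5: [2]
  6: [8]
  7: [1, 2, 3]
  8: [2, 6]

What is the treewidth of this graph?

A width-1 tree decomposition is:
Bags: B1 = {2, 5}  B2 = {2, 8}  B3 = {2, 7}  B4 = {1, 7}  B5 = {6, 8}  B6 = {1, 4}  B7 = {3, 7}
Tree: B1–B2, B1–B3, B3–B4, B2–B5, B4–B6, B4–B7
Each bag holds 2 vertices, so the decomposition has width 1, which upper-bounds the treewidth. G has an edge, so its treewidth is at least 1. Therefore the treewidth is 1.

1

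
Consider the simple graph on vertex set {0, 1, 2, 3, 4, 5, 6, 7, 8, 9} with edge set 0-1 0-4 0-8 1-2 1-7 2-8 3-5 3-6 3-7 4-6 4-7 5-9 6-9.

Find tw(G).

2

A width-2 tree decomposition is:
Bags: B1 = {5, 6, 9}  B2 = {3, 5, 6}  B3 = {3, 4, 6}  B4 = {3, 4, 7}  B5 = {0, 4, 7}  B6 = {0, 1, 7}  B7 = {0, 1, 8}  B8 = {1, 2, 8}
Tree: B1–B2, B2–B3, B3–B4, B4–B5, B5–B6, B6–B7, B7–B8
The largest bag has 3 vertices, giving width 2; this decomposition certifies tw(G) ≤ 2. For the lower bound, G contains the cycle 9–5–3–6–9, so G is not a forest; only forests have treewidth ≤ 1, hence tw(G) ≥ 2. Combining the bounds, tw(G) = 2.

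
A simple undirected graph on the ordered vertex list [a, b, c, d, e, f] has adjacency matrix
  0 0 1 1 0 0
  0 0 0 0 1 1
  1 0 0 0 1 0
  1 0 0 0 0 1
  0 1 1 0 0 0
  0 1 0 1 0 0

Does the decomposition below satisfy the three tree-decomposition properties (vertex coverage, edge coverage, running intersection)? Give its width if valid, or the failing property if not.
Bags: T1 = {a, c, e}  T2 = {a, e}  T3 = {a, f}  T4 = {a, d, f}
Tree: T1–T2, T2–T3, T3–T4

A tree decomposition must satisfy three properties: every vertex lies in some bag; for every edge, both endpoints lie together in some bag; and for every vertex, the bags containing it form a connected subtree. Here vertex b appears in no bag, so the decomposition is invalid.

No — vertex b appears in no bag.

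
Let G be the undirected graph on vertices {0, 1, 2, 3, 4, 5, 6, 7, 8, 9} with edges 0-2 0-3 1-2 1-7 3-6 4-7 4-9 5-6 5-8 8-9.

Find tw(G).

A width-2 tree decomposition is:
Bags: B1 = {4, 7, 9}  B2 = {1, 7, 9}  B3 = {1, 2, 9}  B4 = {0, 2, 9}  B5 = {0, 3, 9}  B6 = {3, 6, 9}  B7 = {5, 6, 9}  B8 = {5, 8, 9}
Tree: B1–B2, B2–B3, B3–B4, B4–B5, B5–B6, B6–B7, B7–B8
Each bag holds 3 vertices, so the decomposition has width 2, which upper-bounds the treewidth. Since 9–4–7–1–2–0–3–6–5–8–9 is a cycle in G, G is not acyclic. Forests are exactly the graphs of treewidth ≤ 1, so tw(G) ≥ 2. Therefore the treewidth is 2.

2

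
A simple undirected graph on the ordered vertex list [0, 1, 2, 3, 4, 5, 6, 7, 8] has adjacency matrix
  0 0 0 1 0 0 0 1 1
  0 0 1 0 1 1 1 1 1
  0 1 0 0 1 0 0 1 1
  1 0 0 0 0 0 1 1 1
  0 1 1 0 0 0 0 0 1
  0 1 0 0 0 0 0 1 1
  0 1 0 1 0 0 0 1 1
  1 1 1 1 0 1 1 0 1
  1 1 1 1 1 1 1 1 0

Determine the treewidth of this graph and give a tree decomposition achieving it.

Treewidth 3.
Bags: B1 = {1, 6, 7, 8}  B2 = {1, 2, 7, 8}  B3 = {1, 2, 4, 8}  B4 = {1, 5, 7, 8}  B5 = {3, 6, 7, 8}  B6 = {0, 3, 7, 8}
Tree: B1–B2, B2–B3, B1–B4, B1–B5, B5–B6

Every bag has size at most 4, so the width is 4 − 1 = 3 and tw(G) ≤ 3. For the lower bound, the 4 vertices {1, 2, 4, 8} are pairwise adjacent, and any tree decomposition puts a clique entirely inside one bag — forcing width ≥ 3. Hence tw(G) = 3 exactly.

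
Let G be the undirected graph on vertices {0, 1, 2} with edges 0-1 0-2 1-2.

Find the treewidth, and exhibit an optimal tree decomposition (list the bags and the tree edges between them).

A single bag containing all 3 vertices is trivially a valid decomposition of width 2. On the other hand G contains the 3-clique {0, 1, 2}. A clique must lie in a single bag of any decomposition, so no decomposition can have width below 2. The upper and lower bounds meet at 2, so that is the treewidth.

Treewidth 2.
One such decomposition:
Bags: B1 = {0, 1, 2}
Tree: (single bag)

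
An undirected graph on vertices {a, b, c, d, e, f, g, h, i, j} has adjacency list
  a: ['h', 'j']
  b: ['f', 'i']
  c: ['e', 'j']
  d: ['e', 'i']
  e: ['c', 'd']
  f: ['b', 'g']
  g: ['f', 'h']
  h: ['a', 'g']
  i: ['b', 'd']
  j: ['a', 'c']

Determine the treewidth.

A width-2 tree decomposition is:
Bags: B1 = {b, f, i}  B2 = {d, f, i}  B3 = {d, e, f}  B4 = {c, e, f}  B5 = {c, f, j}  B6 = {a, f, j}  B7 = {a, f, h}  B8 = {f, g, h}
Tree: B1–B2, B2–B3, B3–B4, B4–B5, B5–B6, B6–B7, B7–B8
The largest bag has 3 vertices, giving width 2; this decomposition certifies tw(G) ≤ 2. The edges f–b–i–d–e–c–j–a–h–g–f form a cycle, so G is not a tree and its treewidth is at least 2. The upper and lower bounds meet at 2, so that is the treewidth.

2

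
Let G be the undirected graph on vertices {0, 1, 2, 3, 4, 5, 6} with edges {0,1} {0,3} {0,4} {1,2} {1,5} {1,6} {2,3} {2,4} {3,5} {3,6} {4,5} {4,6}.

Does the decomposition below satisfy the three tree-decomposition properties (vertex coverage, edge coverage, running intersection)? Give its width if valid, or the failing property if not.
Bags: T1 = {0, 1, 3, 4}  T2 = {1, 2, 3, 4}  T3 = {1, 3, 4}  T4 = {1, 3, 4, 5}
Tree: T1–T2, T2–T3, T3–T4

A tree decomposition must satisfy three properties: every vertex lies in some bag; for every edge, both endpoints lie together in some bag; and for every vertex, the bags containing it form a connected subtree. Here vertex 6 appears in no bag, so the decomposition is invalid.

No — vertex 6 appears in no bag.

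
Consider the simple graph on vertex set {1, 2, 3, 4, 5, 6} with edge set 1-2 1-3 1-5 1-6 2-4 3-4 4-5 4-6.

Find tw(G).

2

A width-2 tree decomposition is:
Bags: B1 = {1, 3, 4}  B2 = {1, 4, 6}  B3 = {1, 4, 5}  B4 = {1, 2, 4}
Tree: B1–B2, B2–B3, B3–B4
Each bag holds 3 vertices, so the decomposition has width 2, which upper-bounds the treewidth. For the lower bound, G contains the cycle 3–1–6–4–3, so G is not a forest; only forests have treewidth ≤ 1, hence tw(G) ≥ 2. Therefore the treewidth is 2.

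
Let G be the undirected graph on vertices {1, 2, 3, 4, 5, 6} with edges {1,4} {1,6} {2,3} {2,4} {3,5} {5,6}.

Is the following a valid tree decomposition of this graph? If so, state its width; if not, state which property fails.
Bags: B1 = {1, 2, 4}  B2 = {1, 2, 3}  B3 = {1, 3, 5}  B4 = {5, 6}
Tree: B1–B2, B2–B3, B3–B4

No — edge (1,6) lies in no bag.

A tree decomposition must satisfy three properties: every vertex lies in some bag; for every edge, both endpoints lie together in some bag; and for every vertex, the bags containing it form a connected subtree. Here edge (1,6) lies in no bag, so the decomposition is invalid.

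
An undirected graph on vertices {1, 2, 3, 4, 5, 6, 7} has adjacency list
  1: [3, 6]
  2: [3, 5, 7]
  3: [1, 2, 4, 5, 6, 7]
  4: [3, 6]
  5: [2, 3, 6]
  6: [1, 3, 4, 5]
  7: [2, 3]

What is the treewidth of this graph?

2

A width-2 tree decomposition is:
Bags: B1 = {3, 5, 6}  B2 = {3, 4, 6}  B3 = {1, 3, 6}  B4 = {2, 3, 5}  B5 = {2, 3, 7}
Tree: B1–B2, B1–B3, B1–B4, B4–B5
Every bag has size at most 3, so the width is 3 − 1 = 2 and tw(G) ≤ 2. For the lower bound, the 3 vertices {2, 3, 5} are pairwise adjacent, and any tree decomposition puts a clique entirely inside one bag — forcing width ≥ 2. The upper and lower bounds meet at 2, so that is the treewidth.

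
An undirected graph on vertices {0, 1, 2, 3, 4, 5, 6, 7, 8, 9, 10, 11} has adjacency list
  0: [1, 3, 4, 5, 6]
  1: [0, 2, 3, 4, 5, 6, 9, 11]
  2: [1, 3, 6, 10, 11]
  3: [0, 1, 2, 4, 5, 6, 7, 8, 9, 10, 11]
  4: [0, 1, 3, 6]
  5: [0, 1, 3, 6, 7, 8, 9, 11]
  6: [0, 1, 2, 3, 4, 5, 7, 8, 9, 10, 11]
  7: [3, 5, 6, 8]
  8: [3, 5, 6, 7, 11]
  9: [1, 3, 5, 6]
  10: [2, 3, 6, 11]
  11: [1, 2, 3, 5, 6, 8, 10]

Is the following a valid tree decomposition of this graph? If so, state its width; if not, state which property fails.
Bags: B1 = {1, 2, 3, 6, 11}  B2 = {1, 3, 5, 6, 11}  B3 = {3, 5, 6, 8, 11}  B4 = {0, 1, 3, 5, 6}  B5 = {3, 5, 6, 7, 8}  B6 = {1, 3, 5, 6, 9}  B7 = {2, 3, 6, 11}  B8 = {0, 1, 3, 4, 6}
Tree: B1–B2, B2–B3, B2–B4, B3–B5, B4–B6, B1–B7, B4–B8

A tree decomposition must satisfy three properties: every vertex lies in some bag; for every edge, both endpoints lie together in some bag; and for every vertex, the bags containing it form a connected subtree. Here vertex 10 appears in no bag, so the decomposition is invalid.

No — vertex 10 appears in no bag.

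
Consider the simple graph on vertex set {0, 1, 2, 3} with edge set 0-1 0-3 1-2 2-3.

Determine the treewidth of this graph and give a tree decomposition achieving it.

The largest bag has 3 vertices, giving width 2; this decomposition certifies tw(G) ≤ 2. Since 3–0–1–2–3 is a cycle in G, G is not acyclic. Forests are exactly the graphs of treewidth ≤ 1, so tw(G) ≥ 2. Combining the bounds, tw(G) = 2.

Treewidth 2.
One such decomposition:
Bags: B1 = {0, 1, 3}  B2 = {1, 2, 3}
Tree: B1–B2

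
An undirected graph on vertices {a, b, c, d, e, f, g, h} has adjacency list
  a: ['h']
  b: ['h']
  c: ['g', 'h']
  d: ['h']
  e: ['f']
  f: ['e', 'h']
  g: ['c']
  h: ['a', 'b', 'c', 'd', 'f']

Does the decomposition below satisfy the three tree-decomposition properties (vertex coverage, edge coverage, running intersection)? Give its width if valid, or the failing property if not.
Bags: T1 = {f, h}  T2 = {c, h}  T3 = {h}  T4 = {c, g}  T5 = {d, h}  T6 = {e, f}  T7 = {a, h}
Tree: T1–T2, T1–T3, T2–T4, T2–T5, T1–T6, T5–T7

A tree decomposition must satisfy three properties: every vertex lies in some bag; for every edge, both endpoints lie together in some bag; and for every vertex, the bags containing it form a connected subtree. Here vertex b appears in no bag, so the decomposition is invalid.

No — vertex b appears in no bag.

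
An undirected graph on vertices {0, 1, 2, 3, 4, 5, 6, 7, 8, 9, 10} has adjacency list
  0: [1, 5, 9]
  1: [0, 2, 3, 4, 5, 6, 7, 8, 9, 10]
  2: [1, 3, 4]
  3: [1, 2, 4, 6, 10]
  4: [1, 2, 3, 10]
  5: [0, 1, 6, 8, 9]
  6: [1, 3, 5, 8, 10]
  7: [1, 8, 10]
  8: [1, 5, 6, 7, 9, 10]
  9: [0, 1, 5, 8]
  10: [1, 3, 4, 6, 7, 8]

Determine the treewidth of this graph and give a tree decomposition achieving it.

Treewidth 3.
Bags: B1 = {1, 5, 6, 8}  B2 = {1, 6, 8, 10}  B3 = {1, 5, 8, 9}  B4 = {1, 7, 8, 10}  B5 = {1, 3, 6, 10}  B6 = {0, 1, 5, 9}  B7 = {1, 3, 4, 10}  B8 = {1, 2, 3, 4}
Tree: B1–B2, B1–B3, B2–B4, B2–B5, B3–B6, B5–B7, B7–B8

Every bag has size at most 4, so the width is 4 − 1 = 3 and tw(G) ≤ 3. On the other hand G contains the 4-clique {0, 1, 5, 9}. A clique must lie in a single bag of any decomposition, so no decomposition can have width below 3. Combining the bounds, tw(G) = 3.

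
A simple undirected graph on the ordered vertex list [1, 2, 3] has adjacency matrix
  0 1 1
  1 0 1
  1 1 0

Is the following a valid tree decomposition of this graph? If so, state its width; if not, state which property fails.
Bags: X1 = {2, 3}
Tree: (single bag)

A tree decomposition must satisfy three properties: every vertex lies in some bag; for every edge, both endpoints lie together in some bag; and for every vertex, the bags containing it form a connected subtree. Here vertex 1 appears in no bag, so the decomposition is invalid.

No — vertex 1 appears in no bag.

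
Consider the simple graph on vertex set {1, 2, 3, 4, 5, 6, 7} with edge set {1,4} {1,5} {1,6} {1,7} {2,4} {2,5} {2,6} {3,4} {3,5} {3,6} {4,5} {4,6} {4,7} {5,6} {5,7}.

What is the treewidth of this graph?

A width-3 tree decomposition is:
Bags: B1 = {1, 4, 5, 6}  B2 = {2, 4, 5, 6}  B3 = {1, 4, 5, 7}  B4 = {3, 4, 5, 6}
Tree: B1–B2, B1–B3, B2–B4
The largest bag has 4 vertices, giving width 3; this decomposition certifies tw(G) ≤ 3. Conversely, {1, 4, 5, 6} is a clique of size 4, and the vertices of any clique must share a bag in every tree decomposition; so some bag has ≥ 4 vertices and tw(G) ≥ 3. Combining the bounds, tw(G) = 3.

3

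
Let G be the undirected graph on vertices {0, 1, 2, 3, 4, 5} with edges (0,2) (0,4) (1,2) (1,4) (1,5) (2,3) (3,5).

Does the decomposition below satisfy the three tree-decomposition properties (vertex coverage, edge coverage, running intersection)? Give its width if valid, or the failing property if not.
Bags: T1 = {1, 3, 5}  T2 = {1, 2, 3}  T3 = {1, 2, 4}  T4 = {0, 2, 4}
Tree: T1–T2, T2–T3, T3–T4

Yes; width 2.

Checking the three conditions: (i) the bags cover all of {0, 1, 2, 3, 4, 5}; (ii) for each edge, some bag contains both endpoints; (iii) the bags containing any fixed vertex form a subtree. All hold, so the decomposition is valid with width 3 − 1 = 2.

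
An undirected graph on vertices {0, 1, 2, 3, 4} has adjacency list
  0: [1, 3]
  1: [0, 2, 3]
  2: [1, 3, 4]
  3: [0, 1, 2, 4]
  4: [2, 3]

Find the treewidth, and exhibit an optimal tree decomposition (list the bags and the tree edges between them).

Treewidth 2.
One optimal decomposition is:
Bags: B1 = {1, 2, 3}  B2 = {0, 1, 3}  B3 = {2, 3, 4}
Tree: B1–B2, B1–B3

Each bag holds 3 vertices, so the decomposition has width 2, which upper-bounds the treewidth. On the other hand G contains the 3-clique {0, 1, 3}. A clique must lie in a single bag of any decomposition, so no decomposition can have width below 2. Combining the bounds, tw(G) = 2.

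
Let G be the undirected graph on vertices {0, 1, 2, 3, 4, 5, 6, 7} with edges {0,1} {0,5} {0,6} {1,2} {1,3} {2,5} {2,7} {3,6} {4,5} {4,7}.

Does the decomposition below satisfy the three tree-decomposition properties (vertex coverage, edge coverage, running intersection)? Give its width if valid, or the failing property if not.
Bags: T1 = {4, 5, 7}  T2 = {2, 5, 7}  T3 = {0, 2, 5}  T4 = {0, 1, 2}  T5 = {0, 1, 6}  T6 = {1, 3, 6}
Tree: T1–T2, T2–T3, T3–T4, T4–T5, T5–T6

Every vertex of G appears in some bag (union = {0, 1, 2, 3, 4, 5, 6, 7}); every edge is covered by a bag; and for each vertex v the set of bags containing v is connected in the bag tree. The decomposition is therefore valid. The largest bag has 3 vertices, so the width is 2.

Yes; width 2.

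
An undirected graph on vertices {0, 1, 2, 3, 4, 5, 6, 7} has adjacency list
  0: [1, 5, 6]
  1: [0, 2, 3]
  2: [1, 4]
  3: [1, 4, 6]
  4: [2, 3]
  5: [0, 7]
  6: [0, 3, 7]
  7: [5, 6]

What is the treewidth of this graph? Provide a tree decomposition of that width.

Every bag has size at most 3, so the width is 3 − 1 = 2 and tw(G) ≤ 2. For the lower bound, G contains the cycle 4–2–1–3–4, so G is not a forest; only forests have treewidth ≤ 1, hence tw(G) ≥ 2. The upper and lower bounds meet at 2, so that is the treewidth.

Treewidth 2.
Bags: B1 = {2, 3, 4}  B2 = {1, 2, 3}  B3 = {1, 3, 6}  B4 = {0, 1, 6}  B5 = {0, 6, 7}  B6 = {0, 5, 7}
Tree: B1–B2, B2–B3, B3–B4, B4–B5, B5–B6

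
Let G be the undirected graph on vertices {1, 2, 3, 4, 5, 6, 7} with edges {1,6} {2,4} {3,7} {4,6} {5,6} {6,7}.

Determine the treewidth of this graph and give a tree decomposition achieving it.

The largest bag has 2 vertices, giving width 1; this decomposition certifies tw(G) ≤ 1. Any graph with an edge has treewidth ≥ 1, and G has the edge 4–6. Hence tw(G) = 1 exactly.

Treewidth 1.
Bags: B1 = {4, 6}  B2 = {1, 6}  B3 = {6, 7}  B4 = {3, 7}  B5 = {2, 4}  B6 = {5, 6}
Tree: B1–B2, B2–B3, B3–B4, B1–B5, B3–B6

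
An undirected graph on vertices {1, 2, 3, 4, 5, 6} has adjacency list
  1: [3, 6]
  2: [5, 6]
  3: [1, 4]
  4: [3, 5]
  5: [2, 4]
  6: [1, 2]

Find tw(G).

A width-2 tree decomposition is:
Bags: B1 = {2, 5, 6}  B2 = {1, 5, 6}  B3 = {1, 3, 5}  B4 = {3, 4, 5}
Tree: B1–B2, B2–B3, B3–B4
Each bag holds 3 vertices, so the decomposition has width 2, which upper-bounds the treewidth. Since 5–2–6–1–3–4–5 is a cycle in G, G is not acyclic. Forests are exactly the graphs of treewidth ≤ 1, so tw(G) ≥ 2. Therefore the treewidth is 2.

2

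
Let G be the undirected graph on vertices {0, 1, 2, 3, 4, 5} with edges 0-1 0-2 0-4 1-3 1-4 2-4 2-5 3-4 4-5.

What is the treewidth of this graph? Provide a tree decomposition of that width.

Treewidth 2.
One such decomposition:
Bags: B1 = {1, 3, 4}  B2 = {0, 1, 4}  B3 = {0, 2, 4}  B4 = {2, 4, 5}
Tree: B1–B2, B2–B3, B3–B4

The largest bag has 3 vertices, giving width 2; this decomposition certifies tw(G) ≤ 2. For the lower bound, the 3 vertices {0, 1, 4} are pairwise adjacent, and any tree decomposition puts a clique entirely inside one bag — forcing width ≥ 2. Hence tw(G) = 2 exactly.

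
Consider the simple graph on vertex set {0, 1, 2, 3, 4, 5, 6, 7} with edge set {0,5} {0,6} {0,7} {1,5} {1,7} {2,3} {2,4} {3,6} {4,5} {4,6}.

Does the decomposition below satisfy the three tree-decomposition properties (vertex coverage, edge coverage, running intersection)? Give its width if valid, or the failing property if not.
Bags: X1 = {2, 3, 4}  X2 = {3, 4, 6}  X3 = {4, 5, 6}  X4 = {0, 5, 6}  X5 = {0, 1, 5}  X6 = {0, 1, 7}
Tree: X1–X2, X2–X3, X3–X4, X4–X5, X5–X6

Yes; width 2.

Vertex coverage: the bags together contain {0, 1, 2, 3, 4, 5, 6, 7}, the full vertex set. Edge coverage: each edge of G has both endpoints in at least one bag. Running intersection: for every vertex, the bags containing it form a connected subtree. All three properties hold, so this is a valid tree decomposition of width max|bag| − 1 = 2, and hence tw(G) ≤ 2.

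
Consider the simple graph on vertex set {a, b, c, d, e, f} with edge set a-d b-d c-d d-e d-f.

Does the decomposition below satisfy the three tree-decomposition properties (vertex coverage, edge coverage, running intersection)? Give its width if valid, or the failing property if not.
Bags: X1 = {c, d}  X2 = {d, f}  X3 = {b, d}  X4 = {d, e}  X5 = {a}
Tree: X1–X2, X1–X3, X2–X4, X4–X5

A tree decomposition must satisfy three properties: every vertex lies in some bag; for every edge, both endpoints lie together in some bag; and for every vertex, the bags containing it form a connected subtree. Here edge (d,a) lies in no bag, so the decomposition is invalid.

No — edge (d,a) lies in no bag.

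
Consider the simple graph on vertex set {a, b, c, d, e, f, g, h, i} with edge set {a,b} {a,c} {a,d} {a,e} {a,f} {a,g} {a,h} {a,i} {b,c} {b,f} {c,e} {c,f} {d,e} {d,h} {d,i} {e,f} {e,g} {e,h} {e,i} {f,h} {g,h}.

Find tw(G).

3

A width-3 tree decomposition is:
Bags: B1 = {a, e, f, h}  B2 = {a, c, e, f}  B3 = {a, d, e, h}  B4 = {a, b, c, f}  B5 = {a, e, g, h}  B6 = {a, d, e, i}
Tree: B1–B2, B1–B3, B2–B4, B1–B5, B3–B6
Every bag has size at most 4, so the width is 4 − 1 = 3 and tw(G) ≤ 3. For the lower bound, the 4 vertices {a, d, e, h} are pairwise adjacent, and any tree decomposition puts a clique entirely inside one bag — forcing width ≥ 3. Combining the bounds, tw(G) = 3.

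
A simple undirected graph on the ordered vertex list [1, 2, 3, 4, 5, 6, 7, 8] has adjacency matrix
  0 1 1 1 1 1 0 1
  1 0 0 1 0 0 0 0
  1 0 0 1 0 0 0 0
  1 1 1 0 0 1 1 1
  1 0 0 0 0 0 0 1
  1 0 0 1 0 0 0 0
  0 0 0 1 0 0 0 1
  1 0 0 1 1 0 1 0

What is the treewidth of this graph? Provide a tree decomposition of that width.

Treewidth 2.
Bags: B1 = {1, 4, 6}  B2 = {1, 3, 4}  B3 = {1, 4, 8}  B4 = {4, 7, 8}  B5 = {1, 5, 8}  B6 = {1, 2, 4}
Tree: B1–B2, B2–B3, B3–B4, B3–B5, B1–B6

Each bag holds 3 vertices, so the decomposition has width 2, which upper-bounds the treewidth. For the lower bound, the 3 vertices {1, 4, 8} are pairwise adjacent, and any tree decomposition puts a clique entirely inside one bag — forcing width ≥ 2. Combining the bounds, tw(G) = 2.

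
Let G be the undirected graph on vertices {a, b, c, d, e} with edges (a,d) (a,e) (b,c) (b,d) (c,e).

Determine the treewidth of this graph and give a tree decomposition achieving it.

The largest bag has 3 vertices, giving width 2; this decomposition certifies tw(G) ≤ 2. For the lower bound, G contains the cycle e–a–d–b–c–e, so G is not a forest; only forests have treewidth ≤ 1, hence tw(G) ≥ 2. Therefore the treewidth is 2.

Treewidth 2.
One optimal decomposition is:
Bags: B1 = {a, d, e}  B2 = {b, d, e}  B3 = {b, c, e}
Tree: B1–B2, B2–B3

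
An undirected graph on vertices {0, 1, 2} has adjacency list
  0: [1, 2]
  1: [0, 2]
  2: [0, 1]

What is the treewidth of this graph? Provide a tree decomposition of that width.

Treewidth 2.
One optimal decomposition is:
Bags: B1 = {0, 1, 2}
Tree: (single bag)

With just one bag of size 3, the width is 3 − 1 = 2, so tw(G) ≤ 2. Conversely, {0, 1, 2} is a clique of size 3, and the vertices of any clique must share a bag in every tree decomposition; so some bag has ≥ 3 vertices and tw(G) ≥ 2. The upper and lower bounds meet at 2, so that is the treewidth.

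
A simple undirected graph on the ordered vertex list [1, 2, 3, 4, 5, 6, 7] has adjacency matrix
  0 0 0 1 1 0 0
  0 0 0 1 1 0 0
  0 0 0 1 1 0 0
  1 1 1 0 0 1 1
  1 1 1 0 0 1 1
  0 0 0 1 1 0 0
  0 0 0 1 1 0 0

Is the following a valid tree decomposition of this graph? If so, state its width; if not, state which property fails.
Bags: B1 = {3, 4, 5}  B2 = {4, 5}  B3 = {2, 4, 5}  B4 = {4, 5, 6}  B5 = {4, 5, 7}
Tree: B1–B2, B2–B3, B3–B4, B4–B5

No — vertex 1 appears in no bag.

A tree decomposition must satisfy three properties: every vertex lies in some bag; for every edge, both endpoints lie together in some bag; and for every vertex, the bags containing it form a connected subtree. Here vertex 1 appears in no bag, so the decomposition is invalid.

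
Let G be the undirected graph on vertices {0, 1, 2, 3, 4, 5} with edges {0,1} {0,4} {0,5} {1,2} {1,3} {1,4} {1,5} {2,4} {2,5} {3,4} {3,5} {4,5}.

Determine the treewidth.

A width-3 tree decomposition is:
Bags: B1 = {1, 3, 4, 5}  B2 = {0, 1, 4, 5}  B3 = {1, 2, 4, 5}
Tree: B1–B2, B2–B3
The largest bag has 4 vertices, giving width 3; this decomposition certifies tw(G) ≤ 3. On the other hand G contains the 4-clique {0, 1, 4, 5}. A clique must lie in a single bag of any decomposition, so no decomposition can have width below 3. The upper and lower bounds meet at 3, so that is the treewidth.

3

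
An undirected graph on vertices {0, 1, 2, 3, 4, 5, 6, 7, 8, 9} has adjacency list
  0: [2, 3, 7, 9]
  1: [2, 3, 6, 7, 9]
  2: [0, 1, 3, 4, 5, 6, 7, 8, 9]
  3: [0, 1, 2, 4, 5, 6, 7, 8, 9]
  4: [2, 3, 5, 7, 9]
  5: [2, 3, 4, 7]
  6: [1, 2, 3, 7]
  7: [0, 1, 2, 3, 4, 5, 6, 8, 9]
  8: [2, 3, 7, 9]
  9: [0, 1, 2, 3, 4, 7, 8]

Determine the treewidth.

4

A width-4 tree decomposition is:
Bags: B1 = {1, 2, 3, 7, 9}  B2 = {0, 2, 3, 7, 9}  B3 = {2, 3, 7, 8, 9}  B4 = {1, 2, 3, 6, 7}  B5 = {2, 3, 4, 7, 9}  B6 = {2, 3, 4, 5, 7}
Tree: B1–B2, B1–B3, B1–B4, B1–B5, B5–B6
Every bag has size at most 5, so the width is 5 − 1 = 4 and tw(G) ≤ 4. Conversely, {0, 2, 3, 7, 9} is a clique of size 5, and the vertices of any clique must share a bag in every tree decomposition; so some bag has ≥ 5 vertices and tw(G) ≥ 4. Therefore the treewidth is 4.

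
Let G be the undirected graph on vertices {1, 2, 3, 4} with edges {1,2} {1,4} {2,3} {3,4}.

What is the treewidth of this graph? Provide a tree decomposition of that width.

Treewidth 2.
Bags: B1 = {1, 3, 4}  B2 = {1, 2, 3}
Tree: B1–B2

Every bag has size at most 3, so the width is 3 − 1 = 2 and tw(G) ≤ 2. For the lower bound, G contains the cycle 1–4–3–2–1, so G is not a forest; only forests have treewidth ≤ 1, hence tw(G) ≥ 2. The upper and lower bounds meet at 2, so that is the treewidth.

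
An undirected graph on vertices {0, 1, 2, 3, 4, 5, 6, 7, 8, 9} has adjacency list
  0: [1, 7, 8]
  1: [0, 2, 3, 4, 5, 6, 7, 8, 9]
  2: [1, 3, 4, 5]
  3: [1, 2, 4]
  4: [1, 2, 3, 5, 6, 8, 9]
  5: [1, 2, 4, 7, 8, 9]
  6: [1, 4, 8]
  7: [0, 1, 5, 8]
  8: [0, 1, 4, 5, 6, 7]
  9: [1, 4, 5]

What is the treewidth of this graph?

A width-3 tree decomposition is:
Bags: B1 = {1, 4, 5, 8}  B2 = {1, 5, 7, 8}  B3 = {1, 4, 5, 9}  B4 = {1, 2, 4, 5}  B5 = {0, 1, 7, 8}  B6 = {1, 2, 3, 4}  B7 = {1, 4, 6, 8}
Tree: B1–B2, B1–B3, B3–B4, B2–B5, B4–B6, B1–B7
The largest bag has 4 vertices, giving width 3; this decomposition certifies tw(G) ≤ 3. Conversely, {0, 1, 7, 8} is a clique of size 4, and the vertices of any clique must share a bag in every tree decomposition; so some bag has ≥ 4 vertices and tw(G) ≥ 3. Combining the bounds, tw(G) = 3.

3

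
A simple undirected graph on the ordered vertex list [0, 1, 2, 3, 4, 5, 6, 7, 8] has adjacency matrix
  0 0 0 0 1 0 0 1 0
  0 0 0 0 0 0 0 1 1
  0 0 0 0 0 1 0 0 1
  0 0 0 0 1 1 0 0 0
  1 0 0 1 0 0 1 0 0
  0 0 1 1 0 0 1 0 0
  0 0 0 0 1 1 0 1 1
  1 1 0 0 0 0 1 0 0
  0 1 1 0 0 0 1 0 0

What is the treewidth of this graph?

3

A width-3 tree decomposition is:
Bags: B1 = {2, 3, 5, 8}  B2 = {3, 5, 6, 8}  B3 = {3, 4, 6, 8}  B4 = {1, 4, 6, 8}  B5 = {1, 4, 6, 7}  B6 = {0, 1, 4, 7}
Tree: B1–B2, B2–B3, B3–B4, B4–B5, B5–B6
The largest bag has 4 vertices, giving width 3; this decomposition certifies tw(G) ≤ 3. For the lower bound: the 4 vertex sets {2,3,5}, {8}, {6}, {0,1,4,7} are disjoint, each induces a connected subgraph, and every pair is joined by at least one edge of G. Contracting each set to a single vertex therefore yields K_{4} as a minor, and since treewidth is minor-monotone, tw(G) ≥ tw(K_{4}) = 3. Combining the bounds, tw(G) = 3.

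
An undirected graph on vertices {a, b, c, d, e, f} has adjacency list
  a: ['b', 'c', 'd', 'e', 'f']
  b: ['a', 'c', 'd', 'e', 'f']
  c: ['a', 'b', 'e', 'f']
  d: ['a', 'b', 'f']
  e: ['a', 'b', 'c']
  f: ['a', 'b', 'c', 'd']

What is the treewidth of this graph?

3

A width-3 tree decomposition is:
Bags: B1 = {a, b, c, e}  B2 = {a, b, c, f}  B3 = {a, b, d, f}
Tree: B1–B2, B2–B3
Each bag holds 4 vertices, so the decomposition has width 3, which upper-bounds the treewidth. For the lower bound, the 4 vertices {a, b, d, f} are pairwise adjacent, and any tree decomposition puts a clique entirely inside one bag — forcing width ≥ 3. The upper and lower bounds meet at 3, so that is the treewidth.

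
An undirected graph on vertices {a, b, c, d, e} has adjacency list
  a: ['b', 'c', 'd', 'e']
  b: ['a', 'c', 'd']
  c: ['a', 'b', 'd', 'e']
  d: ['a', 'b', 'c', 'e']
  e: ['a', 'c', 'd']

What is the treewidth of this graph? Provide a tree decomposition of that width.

Treewidth 3.
One optimal decomposition is:
Bags: B1 = {a, c, d, e}  B2 = {a, b, c, d}
Tree: B1–B2

Each bag holds 4 vertices, so the decomposition has width 3, which upper-bounds the treewidth. On the other hand G contains the 4-clique {a, c, d, e}. A clique must lie in a single bag of any decomposition, so no decomposition can have width below 3. Hence tw(G) = 3 exactly.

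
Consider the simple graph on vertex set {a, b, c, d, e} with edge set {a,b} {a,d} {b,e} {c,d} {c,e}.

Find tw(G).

2

A width-2 tree decomposition is:
Bags: B1 = {a, b, e}  B2 = {a, d, e}  B3 = {c, d, e}
Tree: B1–B2, B2–B3
The largest bag has 3 vertices, giving width 2; this decomposition certifies tw(G) ≤ 2. Since e–b–a–d–c–e is a cycle in G, G is not acyclic. Forests are exactly the graphs of treewidth ≤ 1, so tw(G) ≥ 2. Therefore the treewidth is 2.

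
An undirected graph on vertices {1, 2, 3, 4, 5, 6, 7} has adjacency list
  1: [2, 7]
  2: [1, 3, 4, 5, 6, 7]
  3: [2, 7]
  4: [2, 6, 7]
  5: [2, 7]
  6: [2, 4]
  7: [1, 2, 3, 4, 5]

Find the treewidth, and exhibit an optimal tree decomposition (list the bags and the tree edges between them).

The largest bag has 3 vertices, giving width 2; this decomposition certifies tw(G) ≤ 2. Conversely, {2, 4, 6} is a clique of size 3, and the vertices of any clique must share a bag in every tree decomposition; so some bag has ≥ 3 vertices and tw(G) ≥ 2. The upper and lower bounds meet at 2, so that is the treewidth.

Treewidth 2.
One such decomposition:
Bags: B1 = {1, 2, 7}  B2 = {2, 5, 7}  B3 = {2, 4, 7}  B4 = {2, 4, 6}  B5 = {2, 3, 7}
Tree: B1–B2, B2–B3, B3–B4, B2–B5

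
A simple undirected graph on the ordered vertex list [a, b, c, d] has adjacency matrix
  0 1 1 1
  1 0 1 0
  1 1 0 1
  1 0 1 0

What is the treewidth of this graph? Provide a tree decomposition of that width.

Every bag has size at most 3, so the width is 3 − 1 = 2 and tw(G) ≤ 2. For the lower bound, the 3 vertices {a, c, d} are pairwise adjacent, and any tree decomposition puts a clique entirely inside one bag — forcing width ≥ 2. Hence tw(G) = 2 exactly.

Treewidth 2.
One optimal decomposition is:
Bags: B1 = {a, c, d}  B2 = {a, b, c}
Tree: B1–B2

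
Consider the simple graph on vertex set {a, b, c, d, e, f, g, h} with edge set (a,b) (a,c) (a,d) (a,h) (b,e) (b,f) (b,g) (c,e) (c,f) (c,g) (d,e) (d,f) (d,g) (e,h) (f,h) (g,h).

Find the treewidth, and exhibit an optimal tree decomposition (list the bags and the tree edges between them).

The largest bag has 5 vertices, giving width 4; this decomposition certifies tw(G) ≤ 4. For the lower bound: the 5 vertex sets {e,h}, {a,d}, {c,g}, {b}, {f} are disjoint, each induces a connected subgraph, and every pair is joined by at least one edge of G. Contracting each set to a single vertex therefore yields K_{5} as a minor, and since treewidth is minor-monotone, tw(G) ≥ tw(K_{5}) = 4. Hence tw(G) = 4 exactly.

Treewidth 4.
One such decomposition:
Bags: B1 = {b, c, d, e, h}  B2 = {a, b, c, d, h}  B3 = {b, c, d, g, h}  B4 = {b, c, d, f, h}
Tree: B1–B2, B2–B3, B3–B4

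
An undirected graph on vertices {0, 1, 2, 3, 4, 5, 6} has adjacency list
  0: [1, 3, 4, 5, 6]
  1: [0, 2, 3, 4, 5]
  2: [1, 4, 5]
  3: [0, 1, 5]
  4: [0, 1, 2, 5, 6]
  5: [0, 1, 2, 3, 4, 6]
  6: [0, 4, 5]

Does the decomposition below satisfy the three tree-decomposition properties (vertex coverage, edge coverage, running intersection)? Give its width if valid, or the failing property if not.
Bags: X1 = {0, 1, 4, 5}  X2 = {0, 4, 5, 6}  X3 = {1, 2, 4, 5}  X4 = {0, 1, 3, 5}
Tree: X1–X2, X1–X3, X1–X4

Every vertex of G appears in some bag (union = {0, 1, 2, 3, 4, 5, 6}); every edge is covered by a bag; and for each vertex v the set of bags containing v is connected in the bag tree. The decomposition is therefore valid. The largest bag has 4 vertices, so the width is 3.

Yes; width 3.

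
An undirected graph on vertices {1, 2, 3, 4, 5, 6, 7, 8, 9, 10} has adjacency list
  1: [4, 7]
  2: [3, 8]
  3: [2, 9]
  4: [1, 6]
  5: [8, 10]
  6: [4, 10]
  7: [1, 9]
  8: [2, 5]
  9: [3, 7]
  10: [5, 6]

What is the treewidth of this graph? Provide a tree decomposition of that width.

The largest bag has 3 vertices, giving width 2; this decomposition certifies tw(G) ≤ 2. The edges 3–9–7–1–4–6–10–5–8–2–3 form a cycle, so G is not a tree and its treewidth is at least 2. Hence tw(G) = 2 exactly.

Treewidth 2.
Bags: B1 = {3, 7, 9}  B2 = {1, 3, 7}  B3 = {1, 3, 4}  B4 = {3, 4, 6}  B5 = {3, 6, 10}  B6 = {3, 5, 10}  B7 = {3, 5, 8}  B8 = {2, 3, 8}
Tree: B1–B2, B2–B3, B3–B4, B4–B5, B5–B6, B6–B7, B7–B8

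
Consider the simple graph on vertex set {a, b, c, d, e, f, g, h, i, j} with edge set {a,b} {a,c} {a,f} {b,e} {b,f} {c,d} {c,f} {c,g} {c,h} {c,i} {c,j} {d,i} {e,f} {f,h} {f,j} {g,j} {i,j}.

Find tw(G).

A width-2 tree decomposition is:
Bags: B1 = {c, i, j}  B2 = {c, f, j}  B3 = {c, g, j}  B4 = {a, c, f}  B5 = {a, b, f}  B6 = {c, d, i}  B7 = {b, e, f}  B8 = {c, f, h}
Tree: B1–B2, B2–B3, B2–B4, B4–B5, B1–B6, B5–B7, B4–B8
Each bag holds 3 vertices, so the decomposition has width 2, which upper-bounds the treewidth. For the lower bound, the 3 vertices {b, e, f} are pairwise adjacent, and any tree decomposition puts a clique entirely inside one bag — forcing width ≥ 2. Combining the bounds, tw(G) = 2.

2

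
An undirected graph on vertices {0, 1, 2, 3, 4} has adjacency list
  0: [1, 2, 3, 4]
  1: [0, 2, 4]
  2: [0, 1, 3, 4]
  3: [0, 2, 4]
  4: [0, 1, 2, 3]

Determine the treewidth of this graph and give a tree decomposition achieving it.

Each bag holds 4 vertices, so the decomposition has width 3, which upper-bounds the treewidth. For the lower bound, the 4 vertices {0, 1, 2, 4} are pairwise adjacent, and any tree decomposition puts a clique entirely inside one bag — forcing width ≥ 3. The upper and lower bounds meet at 3, so that is the treewidth.

Treewidth 3.
One optimal decomposition is:
Bags: B1 = {0, 2, 3, 4}  B2 = {0, 1, 2, 4}
Tree: B1–B2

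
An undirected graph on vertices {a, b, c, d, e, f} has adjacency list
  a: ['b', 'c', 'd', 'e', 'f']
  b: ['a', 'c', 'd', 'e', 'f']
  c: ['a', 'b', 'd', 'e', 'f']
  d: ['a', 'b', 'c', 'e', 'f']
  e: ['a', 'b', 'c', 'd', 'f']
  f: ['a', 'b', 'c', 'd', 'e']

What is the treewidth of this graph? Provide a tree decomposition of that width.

Treewidth 5.
One optimal decomposition is:
Bags: B1 = {a, b, c, d, e, f}
Tree: (single bag)

With just one bag of size 6, the width is 6 − 1 = 5, so tw(G) ≤ 5. Conversely, {a, b, c, d, e, f} is a clique of size 6, and the vertices of any clique must share a bag in every tree decomposition; so some bag has ≥ 6 vertices and tw(G) ≥ 5. Combining the bounds, tw(G) = 5.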